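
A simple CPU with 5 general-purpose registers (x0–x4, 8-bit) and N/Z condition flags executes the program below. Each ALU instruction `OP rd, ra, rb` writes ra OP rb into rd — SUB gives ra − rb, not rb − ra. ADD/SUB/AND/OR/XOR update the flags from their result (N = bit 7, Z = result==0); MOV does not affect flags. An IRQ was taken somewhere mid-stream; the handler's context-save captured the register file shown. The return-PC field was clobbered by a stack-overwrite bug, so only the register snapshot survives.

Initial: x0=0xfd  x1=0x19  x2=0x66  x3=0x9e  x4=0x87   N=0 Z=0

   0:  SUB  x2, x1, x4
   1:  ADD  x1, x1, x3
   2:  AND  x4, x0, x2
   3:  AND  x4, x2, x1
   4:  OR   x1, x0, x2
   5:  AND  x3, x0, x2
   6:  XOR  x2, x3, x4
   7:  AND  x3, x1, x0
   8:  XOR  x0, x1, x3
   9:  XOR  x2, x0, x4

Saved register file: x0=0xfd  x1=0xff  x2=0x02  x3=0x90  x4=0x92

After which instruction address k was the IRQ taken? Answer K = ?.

K = 6

after  0: x0=0xfd x1=0x19 x2=0x92 x3=0x9e x4=0x87  N=1 Z=0
after  1: x0=0xfd x1=0xb7 x2=0x92 x3=0x9e x4=0x87  N=1 Z=0
after  2: x0=0xfd x1=0xb7 x2=0x92 x3=0x9e x4=0x90  N=1 Z=0
after  3: x0=0xfd x1=0xb7 x2=0x92 x3=0x9e x4=0x92  N=1 Z=0
after  4: x0=0xfd x1=0xff x2=0x92 x3=0x9e x4=0x92  N=1 Z=0
after  5: x0=0xfd x1=0xff x2=0x92 x3=0x90 x4=0x92  N=1 Z=0
after  6: x0=0xfd x1=0xff x2=0x02 x3=0x90 x4=0x92  N=0 Z=0
-- IRQ taken; context saved, return-PC = 7 --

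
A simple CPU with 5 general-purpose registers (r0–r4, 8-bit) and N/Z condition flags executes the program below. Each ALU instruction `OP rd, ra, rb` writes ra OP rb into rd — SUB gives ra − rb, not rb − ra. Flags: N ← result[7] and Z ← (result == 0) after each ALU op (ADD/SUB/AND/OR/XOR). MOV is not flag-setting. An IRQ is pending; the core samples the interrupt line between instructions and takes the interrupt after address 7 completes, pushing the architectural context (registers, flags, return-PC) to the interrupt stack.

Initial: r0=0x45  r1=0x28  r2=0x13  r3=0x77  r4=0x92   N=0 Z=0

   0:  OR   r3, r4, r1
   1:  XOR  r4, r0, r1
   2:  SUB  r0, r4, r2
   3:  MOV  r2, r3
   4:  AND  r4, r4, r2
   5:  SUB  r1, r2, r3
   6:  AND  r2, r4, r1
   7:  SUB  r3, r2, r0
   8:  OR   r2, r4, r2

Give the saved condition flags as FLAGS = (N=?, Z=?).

FLAGS = (N=1, Z=0)

after  0: r0=0x45 r1=0x28 r2=0x13 r3=0xba r4=0x92  N=1 Z=0
after  1: r0=0x45 r1=0x28 r2=0x13 r3=0xba r4=0x6d  N=0 Z=0
after  2: r0=0x5a r1=0x28 r2=0x13 r3=0xba r4=0x6d  N=0 Z=0
after  3: r0=0x5a r1=0x28 r2=0xba r3=0xba r4=0x6d  N=0 Z=0
after  4: r0=0x5a r1=0x28 r2=0xba r3=0xba r4=0x28  N=0 Z=0
after  5: r0=0x5a r1=0x00 r2=0xba r3=0xba r4=0x28  N=0 Z=1
after  6: r0=0x5a r1=0x00 r2=0x00 r3=0xba r4=0x28  N=0 Z=1
after  7: r0=0x5a r1=0x00 r2=0x00 r3=0xa6 r4=0x28  N=1 Z=0
-- IRQ taken; context saved, return-PC = 8 --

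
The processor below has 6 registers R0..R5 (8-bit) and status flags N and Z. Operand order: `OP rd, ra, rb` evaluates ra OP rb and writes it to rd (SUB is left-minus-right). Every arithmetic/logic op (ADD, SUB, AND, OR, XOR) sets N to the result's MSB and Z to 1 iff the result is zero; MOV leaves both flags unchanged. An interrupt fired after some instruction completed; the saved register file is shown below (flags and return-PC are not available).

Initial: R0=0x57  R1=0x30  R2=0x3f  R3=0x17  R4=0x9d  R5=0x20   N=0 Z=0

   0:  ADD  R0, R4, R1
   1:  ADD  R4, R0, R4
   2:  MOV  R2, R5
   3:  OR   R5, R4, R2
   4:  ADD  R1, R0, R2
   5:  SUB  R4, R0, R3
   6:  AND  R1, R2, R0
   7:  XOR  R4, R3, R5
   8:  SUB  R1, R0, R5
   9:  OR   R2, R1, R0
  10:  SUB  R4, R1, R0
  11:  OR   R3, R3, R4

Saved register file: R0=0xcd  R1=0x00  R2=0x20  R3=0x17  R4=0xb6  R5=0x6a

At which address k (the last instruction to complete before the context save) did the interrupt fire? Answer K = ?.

K = 6

after  0: R0=0xcd R1=0x30 R2=0x3f R3=0x17 R4=0x9d R5=0x20  N=1 Z=0
after  1: R0=0xcd R1=0x30 R2=0x3f R3=0x17 R4=0x6a R5=0x20  N=0 Z=0
after  2: R0=0xcd R1=0x30 R2=0x20 R3=0x17 R4=0x6a R5=0x20  N=0 Z=0
after  3: R0=0xcd R1=0x30 R2=0x20 R3=0x17 R4=0x6a R5=0x6a  N=0 Z=0
after  4: R0=0xcd R1=0xed R2=0x20 R3=0x17 R4=0x6a R5=0x6a  N=1 Z=0
after  5: R0=0xcd R1=0xed R2=0x20 R3=0x17 R4=0xb6 R5=0x6a  N=1 Z=0
after  6: R0=0xcd R1=0x00 R2=0x20 R3=0x17 R4=0xb6 R5=0x6a  N=0 Z=1
-- IRQ taken; context saved, return-PC = 7 --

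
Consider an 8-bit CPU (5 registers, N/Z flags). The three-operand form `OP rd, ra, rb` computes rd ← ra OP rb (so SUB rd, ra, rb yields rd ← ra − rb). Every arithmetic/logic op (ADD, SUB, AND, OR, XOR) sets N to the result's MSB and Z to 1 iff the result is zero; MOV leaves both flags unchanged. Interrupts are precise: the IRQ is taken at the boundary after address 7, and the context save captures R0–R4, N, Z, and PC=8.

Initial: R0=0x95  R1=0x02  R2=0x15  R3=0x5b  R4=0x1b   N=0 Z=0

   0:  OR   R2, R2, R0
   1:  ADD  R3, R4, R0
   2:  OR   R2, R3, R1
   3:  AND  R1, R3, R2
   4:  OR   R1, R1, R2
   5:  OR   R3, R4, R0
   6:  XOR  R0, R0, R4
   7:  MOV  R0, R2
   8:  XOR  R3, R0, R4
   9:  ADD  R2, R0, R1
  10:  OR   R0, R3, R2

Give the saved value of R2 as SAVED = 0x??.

SAVED = 0xb2

after  0: R0=0x95 R1=0x02 R2=0x95 R3=0x5b R4=0x1b  N=1 Z=0
after  1: R0=0x95 R1=0x02 R2=0x95 R3=0xb0 R4=0x1b  N=1 Z=0
after  2: R0=0x95 R1=0x02 R2=0xb2 R3=0xb0 R4=0x1b  N=1 Z=0
after  3: R0=0x95 R1=0xb0 R2=0xb2 R3=0xb0 R4=0x1b  N=1 Z=0
after  4: R0=0x95 R1=0xb2 R2=0xb2 R3=0xb0 R4=0x1b  N=1 Z=0
after  5: R0=0x95 R1=0xb2 R2=0xb2 R3=0x9f R4=0x1b  N=1 Z=0
after  6: R0=0x8e R1=0xb2 R2=0xb2 R3=0x9f R4=0x1b  N=1 Z=0
after  7: R0=0xb2 R1=0xb2 R2=0xb2 R3=0x9f R4=0x1b  N=1 Z=0
-- IRQ taken; context saved, return-PC = 8 --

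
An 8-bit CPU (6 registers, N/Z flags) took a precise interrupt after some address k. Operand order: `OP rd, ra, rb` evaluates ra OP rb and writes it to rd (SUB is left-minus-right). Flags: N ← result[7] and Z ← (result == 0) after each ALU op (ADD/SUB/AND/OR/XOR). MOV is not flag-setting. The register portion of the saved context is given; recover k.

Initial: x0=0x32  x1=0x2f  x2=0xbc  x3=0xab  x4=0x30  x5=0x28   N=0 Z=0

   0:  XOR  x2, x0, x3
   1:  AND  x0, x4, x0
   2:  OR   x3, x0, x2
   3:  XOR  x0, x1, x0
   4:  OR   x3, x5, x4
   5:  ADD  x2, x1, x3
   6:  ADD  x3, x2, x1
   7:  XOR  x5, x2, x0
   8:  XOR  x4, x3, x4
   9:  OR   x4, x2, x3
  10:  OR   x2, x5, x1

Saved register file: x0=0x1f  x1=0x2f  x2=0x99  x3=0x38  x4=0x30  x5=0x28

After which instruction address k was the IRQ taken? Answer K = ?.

after  0: x0=0x32 x1=0x2f x2=0x99 x3=0xab x4=0x30 x5=0x28  N=1 Z=0
after  1: x0=0x30 x1=0x2f x2=0x99 x3=0xab x4=0x30 x5=0x28  N=0 Z=0
after  2: x0=0x30 x1=0x2f x2=0x99 x3=0xb9 x4=0x30 x5=0x28  N=1 Z=0
after  3: x0=0x1f x1=0x2f x2=0x99 x3=0xb9 x4=0x30 x5=0x28  N=0 Z=0
after  4: x0=0x1f x1=0x2f x2=0x99 x3=0x38 x4=0x30 x5=0x28  N=0 Z=0
-- IRQ taken; context saved, return-PC = 5 --

K = 4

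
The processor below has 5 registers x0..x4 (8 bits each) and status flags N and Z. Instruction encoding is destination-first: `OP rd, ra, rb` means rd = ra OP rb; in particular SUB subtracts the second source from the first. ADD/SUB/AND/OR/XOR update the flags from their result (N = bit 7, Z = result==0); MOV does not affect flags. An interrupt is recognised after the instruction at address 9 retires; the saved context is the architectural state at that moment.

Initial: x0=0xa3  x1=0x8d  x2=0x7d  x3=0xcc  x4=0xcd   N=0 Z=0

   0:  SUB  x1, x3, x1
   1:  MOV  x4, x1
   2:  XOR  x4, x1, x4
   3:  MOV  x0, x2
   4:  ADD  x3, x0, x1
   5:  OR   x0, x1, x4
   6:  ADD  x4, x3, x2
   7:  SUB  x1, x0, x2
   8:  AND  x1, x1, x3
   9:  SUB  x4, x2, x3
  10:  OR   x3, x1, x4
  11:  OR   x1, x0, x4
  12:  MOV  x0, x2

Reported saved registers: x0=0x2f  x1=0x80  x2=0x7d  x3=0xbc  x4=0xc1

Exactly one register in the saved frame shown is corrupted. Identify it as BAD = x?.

BAD = x0

after  0: x0=0xa3 x1=0x3f x2=0x7d x3=0xcc x4=0xcd  N=0 Z=0
after  1: x0=0xa3 x1=0x3f x2=0x7d x3=0xcc x4=0x3f  N=0 Z=0
after  2: x0=0xa3 x1=0x3f x2=0x7d x3=0xcc x4=0x00  N=0 Z=1
after  3: x0=0x7d x1=0x3f x2=0x7d x3=0xcc x4=0x00  N=0 Z=1
after  4: x0=0x7d x1=0x3f x2=0x7d x3=0xbc x4=0x00  N=1 Z=0
after  5: x0=0x3f x1=0x3f x2=0x7d x3=0xbc x4=0x00  N=0 Z=0
after  6: x0=0x3f x1=0x3f x2=0x7d x3=0xbc x4=0x39  N=0 Z=0
after  7: x0=0x3f x1=0xc2 x2=0x7d x3=0xbc x4=0x39  N=1 Z=0
after  8: x0=0x3f x1=0x80 x2=0x7d x3=0xbc x4=0x39  N=1 Z=0
after  9: x0=0x3f x1=0x80 x2=0x7d x3=0xbc x4=0xc1  N=1 Z=0
-- IRQ taken; context saved, return-PC = 10 --
mismatch: x0: reported 0x2f vs actual 0x3f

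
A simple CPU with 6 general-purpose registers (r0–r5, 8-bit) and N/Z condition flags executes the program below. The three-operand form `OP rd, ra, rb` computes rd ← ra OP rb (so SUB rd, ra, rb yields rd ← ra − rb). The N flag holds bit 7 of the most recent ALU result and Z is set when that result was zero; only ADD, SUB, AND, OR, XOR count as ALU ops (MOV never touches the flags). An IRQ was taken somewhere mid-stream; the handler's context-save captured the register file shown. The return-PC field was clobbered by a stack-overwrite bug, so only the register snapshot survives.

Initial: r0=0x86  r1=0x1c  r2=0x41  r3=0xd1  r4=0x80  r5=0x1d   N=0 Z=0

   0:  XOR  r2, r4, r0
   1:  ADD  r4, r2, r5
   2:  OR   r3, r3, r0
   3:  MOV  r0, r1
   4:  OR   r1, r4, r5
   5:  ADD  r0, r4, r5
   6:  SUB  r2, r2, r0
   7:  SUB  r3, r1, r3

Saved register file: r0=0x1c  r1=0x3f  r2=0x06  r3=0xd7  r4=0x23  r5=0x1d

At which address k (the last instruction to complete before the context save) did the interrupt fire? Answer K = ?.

K = 4

after  0: r0=0x86 r1=0x1c r2=0x06 r3=0xd1 r4=0x80 r5=0x1d  N=0 Z=0
after  1: r0=0x86 r1=0x1c r2=0x06 r3=0xd1 r4=0x23 r5=0x1d  N=0 Z=0
after  2: r0=0x86 r1=0x1c r2=0x06 r3=0xd7 r4=0x23 r5=0x1d  N=1 Z=0
after  3: r0=0x1c r1=0x1c r2=0x06 r3=0xd7 r4=0x23 r5=0x1d  N=1 Z=0
after  4: r0=0x1c r1=0x3f r2=0x06 r3=0xd7 r4=0x23 r5=0x1d  N=0 Z=0
-- IRQ taken; context saved, return-PC = 5 --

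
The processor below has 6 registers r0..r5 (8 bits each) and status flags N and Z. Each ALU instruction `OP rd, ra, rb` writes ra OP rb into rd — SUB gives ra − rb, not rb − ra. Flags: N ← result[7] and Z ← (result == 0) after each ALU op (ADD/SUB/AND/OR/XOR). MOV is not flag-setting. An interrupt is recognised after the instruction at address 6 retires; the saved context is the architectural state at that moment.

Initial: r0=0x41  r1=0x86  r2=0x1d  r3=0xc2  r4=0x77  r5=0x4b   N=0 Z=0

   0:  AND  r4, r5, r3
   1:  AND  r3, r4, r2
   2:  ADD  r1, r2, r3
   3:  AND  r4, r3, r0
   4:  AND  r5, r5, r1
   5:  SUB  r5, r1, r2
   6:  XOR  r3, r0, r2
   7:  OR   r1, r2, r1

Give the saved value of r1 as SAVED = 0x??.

after  0: r0=0x41 r1=0x86 r2=0x1d r3=0xc2 r4=0x42 r5=0x4b  N=0 Z=0
after  1: r0=0x41 r1=0x86 r2=0x1d r3=0x00 r4=0x42 r5=0x4b  N=0 Z=1
after  2: r0=0x41 r1=0x1d r2=0x1d r3=0x00 r4=0x42 r5=0x4b  N=0 Z=0
after  3: r0=0x41 r1=0x1d r2=0x1d r3=0x00 r4=0x00 r5=0x4b  N=0 Z=1
after  4: r0=0x41 r1=0x1d r2=0x1d r3=0x00 r4=0x00 r5=0x09  N=0 Z=0
after  5: r0=0x41 r1=0x1d r2=0x1d r3=0x00 r4=0x00 r5=0x00  N=0 Z=1
after  6: r0=0x41 r1=0x1d r2=0x1d r3=0x5c r4=0x00 r5=0x00  N=0 Z=0
-- IRQ taken; context saved, return-PC = 7 --

SAVED = 0x1d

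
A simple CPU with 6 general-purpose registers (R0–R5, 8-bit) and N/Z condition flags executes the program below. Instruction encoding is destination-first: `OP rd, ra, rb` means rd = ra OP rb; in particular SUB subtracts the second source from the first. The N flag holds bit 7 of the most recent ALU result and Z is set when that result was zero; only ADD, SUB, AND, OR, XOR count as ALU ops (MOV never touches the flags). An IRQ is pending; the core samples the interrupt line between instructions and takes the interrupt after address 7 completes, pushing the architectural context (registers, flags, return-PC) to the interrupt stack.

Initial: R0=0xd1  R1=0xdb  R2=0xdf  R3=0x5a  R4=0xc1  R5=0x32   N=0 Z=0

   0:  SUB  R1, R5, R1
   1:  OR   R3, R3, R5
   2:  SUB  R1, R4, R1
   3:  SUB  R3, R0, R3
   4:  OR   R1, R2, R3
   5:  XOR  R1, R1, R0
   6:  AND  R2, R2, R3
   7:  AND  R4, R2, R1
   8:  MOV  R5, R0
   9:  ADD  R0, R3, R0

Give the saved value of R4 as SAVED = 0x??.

SAVED = 0x06

after  0: R0=0xd1 R1=0x57 R2=0xdf R3=0x5a R4=0xc1 R5=0x32  N=0 Z=0
after  1: R0=0xd1 R1=0x57 R2=0xdf R3=0x7a R4=0xc1 R5=0x32  N=0 Z=0
after  2: R0=0xd1 R1=0x6a R2=0xdf R3=0x7a R4=0xc1 R5=0x32  N=0 Z=0
after  3: R0=0xd1 R1=0x6a R2=0xdf R3=0x57 R4=0xc1 R5=0x32  N=0 Z=0
after  4: R0=0xd1 R1=0xdf R2=0xdf R3=0x57 R4=0xc1 R5=0x32  N=1 Z=0
after  5: R0=0xd1 R1=0x0e R2=0xdf R3=0x57 R4=0xc1 R5=0x32  N=0 Z=0
after  6: R0=0xd1 R1=0x0e R2=0x57 R3=0x57 R4=0xc1 R5=0x32  N=0 Z=0
after  7: R0=0xd1 R1=0x0e R2=0x57 R3=0x57 R4=0x06 R5=0x32  N=0 Z=0
-- IRQ taken; context saved, return-PC = 8 --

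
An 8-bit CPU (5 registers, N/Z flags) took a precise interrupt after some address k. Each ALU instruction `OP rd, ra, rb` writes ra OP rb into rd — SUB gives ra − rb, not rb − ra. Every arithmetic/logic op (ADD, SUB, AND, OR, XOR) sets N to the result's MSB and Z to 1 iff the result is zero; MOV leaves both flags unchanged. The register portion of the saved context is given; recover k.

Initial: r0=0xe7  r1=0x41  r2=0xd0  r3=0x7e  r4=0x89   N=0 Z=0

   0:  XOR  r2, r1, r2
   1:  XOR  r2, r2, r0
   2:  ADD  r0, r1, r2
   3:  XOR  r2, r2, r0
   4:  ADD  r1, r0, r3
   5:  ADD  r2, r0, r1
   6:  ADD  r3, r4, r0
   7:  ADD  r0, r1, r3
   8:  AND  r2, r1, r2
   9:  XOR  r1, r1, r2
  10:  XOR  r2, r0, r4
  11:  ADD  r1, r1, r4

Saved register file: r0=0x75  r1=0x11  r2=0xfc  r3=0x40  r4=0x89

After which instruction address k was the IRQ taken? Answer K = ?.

after  0: r0=0xe7 r1=0x41 r2=0x91 r3=0x7e r4=0x89  N=1 Z=0
after  1: r0=0xe7 r1=0x41 r2=0x76 r3=0x7e r4=0x89  N=0 Z=0
after  2: r0=0xb7 r1=0x41 r2=0x76 r3=0x7e r4=0x89  N=1 Z=0
after  3: r0=0xb7 r1=0x41 r2=0xc1 r3=0x7e r4=0x89  N=1 Z=0
after  4: r0=0xb7 r1=0x35 r2=0xc1 r3=0x7e r4=0x89  N=0 Z=0
after  5: r0=0xb7 r1=0x35 r2=0xec r3=0x7e r4=0x89  N=1 Z=0
after  6: r0=0xb7 r1=0x35 r2=0xec r3=0x40 r4=0x89  N=0 Z=0
after  7: r0=0x75 r1=0x35 r2=0xec r3=0x40 r4=0x89  N=0 Z=0
after  8: r0=0x75 r1=0x35 r2=0x24 r3=0x40 r4=0x89  N=0 Z=0
after  9: r0=0x75 r1=0x11 r2=0x24 r3=0x40 r4=0x89  N=0 Z=0
after 10: r0=0x75 r1=0x11 r2=0xfc r3=0x40 r4=0x89  N=1 Z=0
-- IRQ taken; context saved, return-PC = 11 --

K = 10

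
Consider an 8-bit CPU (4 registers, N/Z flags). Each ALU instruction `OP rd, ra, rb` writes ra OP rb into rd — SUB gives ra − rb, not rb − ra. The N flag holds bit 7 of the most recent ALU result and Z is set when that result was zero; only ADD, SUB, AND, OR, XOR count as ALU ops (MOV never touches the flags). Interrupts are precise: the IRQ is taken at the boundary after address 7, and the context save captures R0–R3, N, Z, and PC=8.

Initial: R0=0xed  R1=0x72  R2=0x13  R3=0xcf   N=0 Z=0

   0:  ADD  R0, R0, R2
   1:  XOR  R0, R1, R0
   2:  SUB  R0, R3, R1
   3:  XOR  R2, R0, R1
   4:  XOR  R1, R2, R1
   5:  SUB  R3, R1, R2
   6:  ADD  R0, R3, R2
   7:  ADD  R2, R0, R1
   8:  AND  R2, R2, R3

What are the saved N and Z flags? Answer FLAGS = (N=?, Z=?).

after  0: R0=0x00 R1=0x72 R2=0x13 R3=0xcf  N=0 Z=1
after  1: R0=0x72 R1=0x72 R2=0x13 R3=0xcf  N=0 Z=0
after  2: R0=0x5d R1=0x72 R2=0x13 R3=0xcf  N=0 Z=0
after  3: R0=0x5d R1=0x72 R2=0x2f R3=0xcf  N=0 Z=0
after  4: R0=0x5d R1=0x5d R2=0x2f R3=0xcf  N=0 Z=0
after  5: R0=0x5d R1=0x5d R2=0x2f R3=0x2e  N=0 Z=0
after  6: R0=0x5d R1=0x5d R2=0x2f R3=0x2e  N=0 Z=0
after  7: R0=0x5d R1=0x5d R2=0xba R3=0x2e  N=1 Z=0
-- IRQ taken; context saved, return-PC = 8 --

FLAGS = (N=1, Z=0)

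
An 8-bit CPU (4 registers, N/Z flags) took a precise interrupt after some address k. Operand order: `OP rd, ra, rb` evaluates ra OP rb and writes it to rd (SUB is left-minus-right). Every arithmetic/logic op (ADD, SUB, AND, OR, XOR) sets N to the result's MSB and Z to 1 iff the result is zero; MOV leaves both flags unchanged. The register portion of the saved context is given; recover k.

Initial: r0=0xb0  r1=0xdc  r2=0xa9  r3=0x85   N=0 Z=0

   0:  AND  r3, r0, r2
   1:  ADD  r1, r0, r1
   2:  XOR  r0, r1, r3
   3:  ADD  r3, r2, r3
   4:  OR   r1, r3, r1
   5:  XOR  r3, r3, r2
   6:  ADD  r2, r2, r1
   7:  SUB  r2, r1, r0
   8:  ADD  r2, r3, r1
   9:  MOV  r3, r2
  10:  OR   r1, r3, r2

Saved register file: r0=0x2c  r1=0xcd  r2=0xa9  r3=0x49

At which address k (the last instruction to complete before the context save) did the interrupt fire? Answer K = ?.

K = 4

after  0: r0=0xb0 r1=0xdc r2=0xa9 r3=0xa0  N=1 Z=0
after  1: r0=0xb0 r1=0x8c r2=0xa9 r3=0xa0  N=1 Z=0
after  2: r0=0x2c r1=0x8c r2=0xa9 r3=0xa0  N=0 Z=0
after  3: r0=0x2c r1=0x8c r2=0xa9 r3=0x49  N=0 Z=0
after  4: r0=0x2c r1=0xcd r2=0xa9 r3=0x49  N=1 Z=0
-- IRQ taken; context saved, return-PC = 5 --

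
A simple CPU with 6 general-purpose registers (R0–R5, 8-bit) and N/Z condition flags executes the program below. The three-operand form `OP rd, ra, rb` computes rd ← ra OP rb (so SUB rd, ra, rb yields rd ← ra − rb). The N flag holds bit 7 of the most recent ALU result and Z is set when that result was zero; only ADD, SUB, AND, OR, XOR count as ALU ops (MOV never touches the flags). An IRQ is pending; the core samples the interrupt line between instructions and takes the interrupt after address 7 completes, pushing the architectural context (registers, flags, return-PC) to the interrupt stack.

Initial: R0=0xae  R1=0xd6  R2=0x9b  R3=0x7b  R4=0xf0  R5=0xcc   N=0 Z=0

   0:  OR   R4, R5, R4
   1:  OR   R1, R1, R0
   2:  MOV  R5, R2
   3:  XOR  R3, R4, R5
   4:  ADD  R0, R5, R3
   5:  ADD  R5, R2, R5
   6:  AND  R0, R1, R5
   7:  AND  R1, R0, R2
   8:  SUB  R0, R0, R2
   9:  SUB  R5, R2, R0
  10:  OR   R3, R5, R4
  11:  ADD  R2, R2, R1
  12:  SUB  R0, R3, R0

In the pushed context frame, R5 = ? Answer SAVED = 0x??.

SAVED = 0x36

after  0: R0=0xae R1=0xd6 R2=0x9b R3=0x7b R4=0xfc R5=0xcc  N=1 Z=0
after  1: R0=0xae R1=0xfe R2=0x9b R3=0x7b R4=0xfc R5=0xcc  N=1 Z=0
after  2: R0=0xae R1=0xfe R2=0x9b R3=0x7b R4=0xfc R5=0x9b  N=1 Z=0
after  3: R0=0xae R1=0xfe R2=0x9b R3=0x67 R4=0xfc R5=0x9b  N=0 Z=0
after  4: R0=0x02 R1=0xfe R2=0x9b R3=0x67 R4=0xfc R5=0x9b  N=0 Z=0
after  5: R0=0x02 R1=0xfe R2=0x9b R3=0x67 R4=0xfc R5=0x36  N=0 Z=0
after  6: R0=0x36 R1=0xfe R2=0x9b R3=0x67 R4=0xfc R5=0x36  N=0 Z=0
after  7: R0=0x36 R1=0x12 R2=0x9b R3=0x67 R4=0xfc R5=0x36  N=0 Z=0
-- IRQ taken; context saved, return-PC = 8 --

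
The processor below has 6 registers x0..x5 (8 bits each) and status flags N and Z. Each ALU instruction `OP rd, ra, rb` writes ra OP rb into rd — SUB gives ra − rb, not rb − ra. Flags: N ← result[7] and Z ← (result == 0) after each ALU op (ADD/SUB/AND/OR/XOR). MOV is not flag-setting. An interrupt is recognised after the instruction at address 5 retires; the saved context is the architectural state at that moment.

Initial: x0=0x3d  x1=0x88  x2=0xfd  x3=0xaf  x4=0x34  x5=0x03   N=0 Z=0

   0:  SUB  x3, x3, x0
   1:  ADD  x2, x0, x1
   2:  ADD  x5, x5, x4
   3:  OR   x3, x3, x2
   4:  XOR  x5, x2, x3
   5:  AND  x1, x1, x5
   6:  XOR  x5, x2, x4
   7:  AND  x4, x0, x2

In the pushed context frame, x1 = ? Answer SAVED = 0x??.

SAVED = 0x00

after  0: x0=0x3d x1=0x88 x2=0xfd x3=0x72 x4=0x34 x5=0x03  N=0 Z=0
after  1: x0=0x3d x1=0x88 x2=0xc5 x3=0x72 x4=0x34 x5=0x03  N=1 Z=0
after  2: x0=0x3d x1=0x88 x2=0xc5 x3=0x72 x4=0x34 x5=0x37  N=0 Z=0
after  3: x0=0x3d x1=0x88 x2=0xc5 x3=0xf7 x4=0x34 x5=0x37  N=1 Z=0
after  4: x0=0x3d x1=0x88 x2=0xc5 x3=0xf7 x4=0x34 x5=0x32  N=0 Z=0
after  5: x0=0x3d x1=0x00 x2=0xc5 x3=0xf7 x4=0x34 x5=0x32  N=0 Z=1
-- IRQ taken; context saved, return-PC = 6 --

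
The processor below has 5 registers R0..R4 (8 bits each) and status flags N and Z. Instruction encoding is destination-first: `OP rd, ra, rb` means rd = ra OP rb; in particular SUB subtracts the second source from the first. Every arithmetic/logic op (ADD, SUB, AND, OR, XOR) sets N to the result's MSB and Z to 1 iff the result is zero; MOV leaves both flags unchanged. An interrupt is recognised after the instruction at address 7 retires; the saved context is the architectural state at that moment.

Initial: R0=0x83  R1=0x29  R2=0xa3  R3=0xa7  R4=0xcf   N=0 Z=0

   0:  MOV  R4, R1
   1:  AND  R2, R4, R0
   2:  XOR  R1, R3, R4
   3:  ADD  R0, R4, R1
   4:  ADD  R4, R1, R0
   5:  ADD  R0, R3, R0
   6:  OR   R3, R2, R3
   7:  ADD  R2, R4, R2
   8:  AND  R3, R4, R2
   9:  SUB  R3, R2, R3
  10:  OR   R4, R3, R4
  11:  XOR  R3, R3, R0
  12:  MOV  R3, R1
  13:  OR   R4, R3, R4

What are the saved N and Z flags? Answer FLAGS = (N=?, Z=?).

FLAGS = (N=0, Z=0)

after  0: R0=0x83 R1=0x29 R2=0xa3 R3=0xa7 R4=0x29  N=0 Z=0
after  1: R0=0x83 R1=0x29 R2=0x01 R3=0xa7 R4=0x29  N=0 Z=0
after  2: R0=0x83 R1=0x8e R2=0x01 R3=0xa7 R4=0x29  N=1 Z=0
after  3: R0=0xb7 R1=0x8e R2=0x01 R3=0xa7 R4=0x29  N=1 Z=0
after  4: R0=0xb7 R1=0x8e R2=0x01 R3=0xa7 R4=0x45  N=0 Z=0
after  5: R0=0x5e R1=0x8e R2=0x01 R3=0xa7 R4=0x45  N=0 Z=0
after  6: R0=0x5e R1=0x8e R2=0x01 R3=0xa7 R4=0x45  N=1 Z=0
after  7: R0=0x5e R1=0x8e R2=0x46 R3=0xa7 R4=0x45  N=0 Z=0
-- IRQ taken; context saved, return-PC = 8 --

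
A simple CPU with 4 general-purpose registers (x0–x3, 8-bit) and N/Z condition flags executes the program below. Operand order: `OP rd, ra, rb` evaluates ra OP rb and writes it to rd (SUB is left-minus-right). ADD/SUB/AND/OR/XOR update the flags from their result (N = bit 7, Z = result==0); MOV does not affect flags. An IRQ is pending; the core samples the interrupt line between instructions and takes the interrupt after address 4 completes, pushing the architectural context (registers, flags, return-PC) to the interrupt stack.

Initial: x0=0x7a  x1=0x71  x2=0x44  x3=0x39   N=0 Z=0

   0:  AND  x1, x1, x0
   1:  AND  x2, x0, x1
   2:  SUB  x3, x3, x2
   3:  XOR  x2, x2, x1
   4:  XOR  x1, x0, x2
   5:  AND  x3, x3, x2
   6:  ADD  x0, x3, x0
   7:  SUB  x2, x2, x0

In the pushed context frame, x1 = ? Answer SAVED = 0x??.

after  0: x0=0x7a x1=0x70 x2=0x44 x3=0x39  N=0 Z=0
after  1: x0=0x7a x1=0x70 x2=0x70 x3=0x39  N=0 Z=0
after  2: x0=0x7a x1=0x70 x2=0x70 x3=0xc9  N=1 Z=0
after  3: x0=0x7a x1=0x70 x2=0x00 x3=0xc9  N=0 Z=1
after  4: x0=0x7a x1=0x7a x2=0x00 x3=0xc9  N=0 Z=0
-- IRQ taken; context saved, return-PC = 5 --

SAVED = 0x7a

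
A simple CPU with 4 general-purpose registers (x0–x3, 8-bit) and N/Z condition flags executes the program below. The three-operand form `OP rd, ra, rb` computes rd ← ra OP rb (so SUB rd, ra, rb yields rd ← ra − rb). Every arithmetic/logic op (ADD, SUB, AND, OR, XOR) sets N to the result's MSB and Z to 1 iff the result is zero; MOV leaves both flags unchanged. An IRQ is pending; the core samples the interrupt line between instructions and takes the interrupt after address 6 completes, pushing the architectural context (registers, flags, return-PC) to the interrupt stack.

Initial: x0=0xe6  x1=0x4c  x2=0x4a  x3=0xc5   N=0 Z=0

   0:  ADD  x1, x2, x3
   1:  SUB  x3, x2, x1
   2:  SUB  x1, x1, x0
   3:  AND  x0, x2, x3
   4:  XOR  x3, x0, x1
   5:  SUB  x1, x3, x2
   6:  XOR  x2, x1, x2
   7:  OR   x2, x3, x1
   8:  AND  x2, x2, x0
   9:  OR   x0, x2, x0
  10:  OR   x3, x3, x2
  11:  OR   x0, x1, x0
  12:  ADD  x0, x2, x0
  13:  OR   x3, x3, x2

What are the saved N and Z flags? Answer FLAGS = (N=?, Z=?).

FLAGS = (N=1, Z=0)

after  0: x0=0xe6 x1=0x0f x2=0x4a x3=0xc5  N=0 Z=0
after  1: x0=0xe6 x1=0x0f x2=0x4a x3=0x3b  N=0 Z=0
after  2: x0=0xe6 x1=0x29 x2=0x4a x3=0x3b  N=0 Z=0
after  3: x0=0x0a x1=0x29 x2=0x4a x3=0x3b  N=0 Z=0
after  4: x0=0x0a x1=0x29 x2=0x4a x3=0x23  N=0 Z=0
after  5: x0=0x0a x1=0xd9 x2=0x4a x3=0x23  N=1 Z=0
after  6: x0=0x0a x1=0xd9 x2=0x93 x3=0x23  N=1 Z=0
-- IRQ taken; context saved, return-PC = 7 --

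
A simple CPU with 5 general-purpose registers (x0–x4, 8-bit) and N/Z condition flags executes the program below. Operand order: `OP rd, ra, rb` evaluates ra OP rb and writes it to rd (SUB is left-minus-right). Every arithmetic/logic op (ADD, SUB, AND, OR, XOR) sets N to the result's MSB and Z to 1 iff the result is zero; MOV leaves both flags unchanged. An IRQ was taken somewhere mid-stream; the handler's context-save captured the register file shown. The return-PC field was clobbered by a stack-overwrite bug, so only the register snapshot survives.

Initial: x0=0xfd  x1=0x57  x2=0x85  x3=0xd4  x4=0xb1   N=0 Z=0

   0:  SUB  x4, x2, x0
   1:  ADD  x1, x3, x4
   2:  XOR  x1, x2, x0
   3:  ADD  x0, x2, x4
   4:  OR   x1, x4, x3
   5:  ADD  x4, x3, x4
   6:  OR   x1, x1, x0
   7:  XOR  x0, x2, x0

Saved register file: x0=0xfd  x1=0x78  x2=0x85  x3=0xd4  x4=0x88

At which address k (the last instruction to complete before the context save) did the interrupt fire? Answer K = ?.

after  0: x0=0xfd x1=0x57 x2=0x85 x3=0xd4 x4=0x88  N=1 Z=0
after  1: x0=0xfd x1=0x5c x2=0x85 x3=0xd4 x4=0x88  N=0 Z=0
after  2: x0=0xfd x1=0x78 x2=0x85 x3=0xd4 x4=0x88  N=0 Z=0
-- IRQ taken; context saved, return-PC = 3 --

K = 2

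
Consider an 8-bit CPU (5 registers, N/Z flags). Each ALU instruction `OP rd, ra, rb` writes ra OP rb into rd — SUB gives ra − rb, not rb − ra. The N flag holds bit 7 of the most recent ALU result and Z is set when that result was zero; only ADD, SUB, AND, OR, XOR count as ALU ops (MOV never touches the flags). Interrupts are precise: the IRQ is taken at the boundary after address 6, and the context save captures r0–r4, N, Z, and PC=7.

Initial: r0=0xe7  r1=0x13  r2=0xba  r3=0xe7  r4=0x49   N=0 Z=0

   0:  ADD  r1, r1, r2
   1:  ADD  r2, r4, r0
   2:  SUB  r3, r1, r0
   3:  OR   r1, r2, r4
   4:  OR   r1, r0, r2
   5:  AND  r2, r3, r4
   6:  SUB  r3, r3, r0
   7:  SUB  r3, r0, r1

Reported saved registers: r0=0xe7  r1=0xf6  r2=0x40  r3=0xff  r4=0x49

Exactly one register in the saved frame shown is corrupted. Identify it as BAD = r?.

after  0: r0=0xe7 r1=0xcd r2=0xba r3=0xe7 r4=0x49  N=1 Z=0
after  1: r0=0xe7 r1=0xcd r2=0x30 r3=0xe7 r4=0x49  N=0 Z=0
after  2: r0=0xe7 r1=0xcd r2=0x30 r3=0xe6 r4=0x49  N=1 Z=0
after  3: r0=0xe7 r1=0x79 r2=0x30 r3=0xe6 r4=0x49  N=0 Z=0
after  4: r0=0xe7 r1=0xf7 r2=0x30 r3=0xe6 r4=0x49  N=1 Z=0
after  5: r0=0xe7 r1=0xf7 r2=0x40 r3=0xe6 r4=0x49  N=0 Z=0
after  6: r0=0xe7 r1=0xf7 r2=0x40 r3=0xff r4=0x49  N=1 Z=0
-- IRQ taken; context saved, return-PC = 7 --
mismatch: r1: reported 0xf6 vs actual 0xf7

BAD = r1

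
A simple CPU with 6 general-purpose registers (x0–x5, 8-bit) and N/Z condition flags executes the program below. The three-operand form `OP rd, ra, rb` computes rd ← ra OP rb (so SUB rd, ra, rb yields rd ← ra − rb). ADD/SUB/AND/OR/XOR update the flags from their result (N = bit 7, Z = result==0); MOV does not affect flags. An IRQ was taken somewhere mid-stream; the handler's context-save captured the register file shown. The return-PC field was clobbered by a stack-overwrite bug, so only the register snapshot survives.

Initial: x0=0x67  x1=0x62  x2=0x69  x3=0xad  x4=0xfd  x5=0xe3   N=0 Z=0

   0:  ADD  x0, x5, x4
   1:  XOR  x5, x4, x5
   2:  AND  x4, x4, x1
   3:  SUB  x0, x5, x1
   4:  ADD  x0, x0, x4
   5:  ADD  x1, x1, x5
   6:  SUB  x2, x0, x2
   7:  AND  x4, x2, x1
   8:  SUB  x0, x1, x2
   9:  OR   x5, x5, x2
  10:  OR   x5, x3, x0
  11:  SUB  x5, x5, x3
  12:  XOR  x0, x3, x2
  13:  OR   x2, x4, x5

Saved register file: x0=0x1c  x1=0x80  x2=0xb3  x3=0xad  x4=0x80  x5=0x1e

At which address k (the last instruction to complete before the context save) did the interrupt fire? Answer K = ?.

K = 7

after  0: x0=0xe0 x1=0x62 x2=0x69 x3=0xad x4=0xfd x5=0xe3  N=1 Z=0
after  1: x0=0xe0 x1=0x62 x2=0x69 x3=0xad x4=0xfd x5=0x1e  N=0 Z=0
after  2: x0=0xe0 x1=0x62 x2=0x69 x3=0xad x4=0x60 x5=0x1e  N=0 Z=0
after  3: x0=0xbc x1=0x62 x2=0x69 x3=0xad x4=0x60 x5=0x1e  N=1 Z=0
after  4: x0=0x1c x1=0x62 x2=0x69 x3=0xad x4=0x60 x5=0x1e  N=0 Z=0
after  5: x0=0x1c x1=0x80 x2=0x69 x3=0xad x4=0x60 x5=0x1e  N=1 Z=0
after  6: x0=0x1c x1=0x80 x2=0xb3 x3=0xad x4=0x60 x5=0x1e  N=1 Z=0
after  7: x0=0x1c x1=0x80 x2=0xb3 x3=0xad x4=0x80 x5=0x1e  N=1 Z=0
-- IRQ taken; context saved, return-PC = 8 --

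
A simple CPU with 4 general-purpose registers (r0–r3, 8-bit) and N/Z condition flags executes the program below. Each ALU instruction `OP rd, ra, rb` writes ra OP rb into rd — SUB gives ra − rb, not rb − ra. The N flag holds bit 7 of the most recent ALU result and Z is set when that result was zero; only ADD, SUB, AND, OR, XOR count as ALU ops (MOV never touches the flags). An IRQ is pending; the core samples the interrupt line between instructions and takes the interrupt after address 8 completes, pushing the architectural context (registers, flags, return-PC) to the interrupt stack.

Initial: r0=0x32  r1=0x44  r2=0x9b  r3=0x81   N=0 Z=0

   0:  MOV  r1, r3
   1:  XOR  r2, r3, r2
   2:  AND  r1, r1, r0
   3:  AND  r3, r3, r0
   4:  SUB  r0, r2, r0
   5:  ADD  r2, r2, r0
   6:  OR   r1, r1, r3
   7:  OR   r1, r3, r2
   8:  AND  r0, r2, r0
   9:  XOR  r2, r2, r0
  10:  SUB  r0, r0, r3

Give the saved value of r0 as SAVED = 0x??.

SAVED = 0x00

after  0: r0=0x32 r1=0x81 r2=0x9b r3=0x81  N=0 Z=0
after  1: r0=0x32 r1=0x81 r2=0x1a r3=0x81  N=0 Z=0
after  2: r0=0x32 r1=0x00 r2=0x1a r3=0x81  N=0 Z=1
after  3: r0=0x32 r1=0x00 r2=0x1a r3=0x00  N=0 Z=1
after  4: r0=0xe8 r1=0x00 r2=0x1a r3=0x00  N=1 Z=0
after  5: r0=0xe8 r1=0x00 r2=0x02 r3=0x00  N=0 Z=0
after  6: r0=0xe8 r1=0x00 r2=0x02 r3=0x00  N=0 Z=1
after  7: r0=0xe8 r1=0x02 r2=0x02 r3=0x00  N=0 Z=0
after  8: r0=0x00 r1=0x02 r2=0x02 r3=0x00  N=0 Z=1
-- IRQ taken; context saved, return-PC = 9 --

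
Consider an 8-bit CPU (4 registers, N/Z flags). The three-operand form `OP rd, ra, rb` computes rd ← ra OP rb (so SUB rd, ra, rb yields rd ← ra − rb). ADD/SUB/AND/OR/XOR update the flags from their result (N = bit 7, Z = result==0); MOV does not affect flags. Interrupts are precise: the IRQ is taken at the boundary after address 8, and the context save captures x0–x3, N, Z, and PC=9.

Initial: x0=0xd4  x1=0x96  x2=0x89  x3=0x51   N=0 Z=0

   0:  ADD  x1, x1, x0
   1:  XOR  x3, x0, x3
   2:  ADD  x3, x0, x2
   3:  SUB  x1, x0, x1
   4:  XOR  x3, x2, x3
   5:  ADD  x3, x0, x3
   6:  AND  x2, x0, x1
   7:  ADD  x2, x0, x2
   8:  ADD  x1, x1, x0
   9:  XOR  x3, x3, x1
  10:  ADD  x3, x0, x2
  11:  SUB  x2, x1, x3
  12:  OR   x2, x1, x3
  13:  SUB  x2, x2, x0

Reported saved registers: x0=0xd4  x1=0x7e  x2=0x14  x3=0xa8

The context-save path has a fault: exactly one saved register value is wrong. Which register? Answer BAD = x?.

after  0: x0=0xd4 x1=0x6a x2=0x89 x3=0x51  N=0 Z=0
after  1: x0=0xd4 x1=0x6a x2=0x89 x3=0x85  N=1 Z=0
after  2: x0=0xd4 x1=0x6a x2=0x89 x3=0x5d  N=0 Z=0
after  3: x0=0xd4 x1=0x6a x2=0x89 x3=0x5d  N=0 Z=0
after  4: x0=0xd4 x1=0x6a x2=0x89 x3=0xd4  N=1 Z=0
after  5: x0=0xd4 x1=0x6a x2=0x89 x3=0xa8  N=1 Z=0
after  6: x0=0xd4 x1=0x6a x2=0x40 x3=0xa8  N=0 Z=0
after  7: x0=0xd4 x1=0x6a x2=0x14 x3=0xa8  N=0 Z=0
after  8: x0=0xd4 x1=0x3e x2=0x14 x3=0xa8  N=0 Z=0
-- IRQ taken; context saved, return-PC = 9 --
mismatch: x1: reported 0x7e vs actual 0x3e

BAD = x1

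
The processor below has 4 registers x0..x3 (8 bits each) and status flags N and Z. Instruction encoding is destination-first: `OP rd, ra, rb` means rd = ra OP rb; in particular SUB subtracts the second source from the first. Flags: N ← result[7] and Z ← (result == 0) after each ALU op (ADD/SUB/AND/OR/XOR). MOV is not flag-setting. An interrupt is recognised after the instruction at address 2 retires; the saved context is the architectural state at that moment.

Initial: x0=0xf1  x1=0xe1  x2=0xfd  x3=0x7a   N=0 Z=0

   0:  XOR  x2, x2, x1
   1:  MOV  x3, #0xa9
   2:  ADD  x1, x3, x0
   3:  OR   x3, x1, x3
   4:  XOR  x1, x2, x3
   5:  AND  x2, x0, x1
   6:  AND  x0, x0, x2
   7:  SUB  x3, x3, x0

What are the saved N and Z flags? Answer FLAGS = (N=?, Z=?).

after  0: x0=0xf1 x1=0xe1 x2=0x1c x3=0x7a  N=0 Z=0
after  1: x0=0xf1 x1=0xe1 x2=0x1c x3=0xa9  N=0 Z=0
after  2: x0=0xf1 x1=0x9a x2=0x1c x3=0xa9  N=1 Z=0
-- IRQ taken; context saved, return-PC = 3 --

FLAGS = (N=1, Z=0)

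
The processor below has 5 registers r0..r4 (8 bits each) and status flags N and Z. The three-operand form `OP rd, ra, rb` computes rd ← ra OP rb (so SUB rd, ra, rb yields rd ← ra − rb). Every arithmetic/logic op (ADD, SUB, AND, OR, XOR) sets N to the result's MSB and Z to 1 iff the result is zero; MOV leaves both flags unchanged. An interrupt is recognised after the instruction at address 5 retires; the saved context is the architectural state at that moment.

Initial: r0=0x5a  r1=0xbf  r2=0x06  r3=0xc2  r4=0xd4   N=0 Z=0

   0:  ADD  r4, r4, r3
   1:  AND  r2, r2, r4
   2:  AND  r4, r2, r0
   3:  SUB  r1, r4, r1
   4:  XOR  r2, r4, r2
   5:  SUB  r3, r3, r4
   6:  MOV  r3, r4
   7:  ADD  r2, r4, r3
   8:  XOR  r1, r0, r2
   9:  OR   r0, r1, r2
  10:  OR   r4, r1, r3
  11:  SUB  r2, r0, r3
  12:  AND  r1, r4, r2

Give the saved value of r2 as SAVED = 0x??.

SAVED = 0x04

after  0: r0=0x5a r1=0xbf r2=0x06 r3=0xc2 r4=0x96  N=1 Z=0
after  1: r0=0x5a r1=0xbf r2=0x06 r3=0xc2 r4=0x96  N=0 Z=0
after  2: r0=0x5a r1=0xbf r2=0x06 r3=0xc2 r4=0x02  N=0 Z=0
after  3: r0=0x5a r1=0x43 r2=0x06 r3=0xc2 r4=0x02  N=0 Z=0
after  4: r0=0x5a r1=0x43 r2=0x04 r3=0xc2 r4=0x02  N=0 Z=0
after  5: r0=0x5a r1=0x43 r2=0x04 r3=0xc0 r4=0x02  N=1 Z=0
-- IRQ taken; context saved, return-PC = 6 --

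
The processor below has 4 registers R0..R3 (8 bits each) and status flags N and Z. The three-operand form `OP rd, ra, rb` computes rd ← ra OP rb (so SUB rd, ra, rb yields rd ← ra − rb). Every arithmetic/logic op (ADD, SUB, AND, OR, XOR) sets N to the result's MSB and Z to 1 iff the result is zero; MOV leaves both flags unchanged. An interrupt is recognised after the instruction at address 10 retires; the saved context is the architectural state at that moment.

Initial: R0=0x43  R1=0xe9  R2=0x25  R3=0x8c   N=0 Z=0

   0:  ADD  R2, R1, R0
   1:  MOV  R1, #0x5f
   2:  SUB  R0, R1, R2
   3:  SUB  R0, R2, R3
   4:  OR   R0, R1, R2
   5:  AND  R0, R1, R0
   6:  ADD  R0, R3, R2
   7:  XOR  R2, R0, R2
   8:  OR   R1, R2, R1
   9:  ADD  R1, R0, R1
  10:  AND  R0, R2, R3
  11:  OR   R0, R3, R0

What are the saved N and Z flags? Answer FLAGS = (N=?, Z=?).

after  0: R0=0x43 R1=0xe9 R2=0x2c R3=0x8c  N=0 Z=0
after  1: R0=0x43 R1=0x5f R2=0x2c R3=0x8c  N=0 Z=0
after  2: R0=0x33 R1=0x5f R2=0x2c R3=0x8c  N=0 Z=0
after  3: R0=0xa0 R1=0x5f R2=0x2c R3=0x8c  N=1 Z=0
after  4: R0=0x7f R1=0x5f R2=0x2c R3=0x8c  N=0 Z=0
after  5: R0=0x5f R1=0x5f R2=0x2c R3=0x8c  N=0 Z=0
after  6: R0=0xb8 R1=0x5f R2=0x2c R3=0x8c  N=1 Z=0
after  7: R0=0xb8 R1=0x5f R2=0x94 R3=0x8c  N=1 Z=0
after  8: R0=0xb8 R1=0xdf R2=0x94 R3=0x8c  N=1 Z=0
after  9: R0=0xb8 R1=0x97 R2=0x94 R3=0x8c  N=1 Z=0
after 10: R0=0x84 R1=0x97 R2=0x94 R3=0x8c  N=1 Z=0
-- IRQ taken; context saved, return-PC = 11 --

FLAGS = (N=1, Z=0)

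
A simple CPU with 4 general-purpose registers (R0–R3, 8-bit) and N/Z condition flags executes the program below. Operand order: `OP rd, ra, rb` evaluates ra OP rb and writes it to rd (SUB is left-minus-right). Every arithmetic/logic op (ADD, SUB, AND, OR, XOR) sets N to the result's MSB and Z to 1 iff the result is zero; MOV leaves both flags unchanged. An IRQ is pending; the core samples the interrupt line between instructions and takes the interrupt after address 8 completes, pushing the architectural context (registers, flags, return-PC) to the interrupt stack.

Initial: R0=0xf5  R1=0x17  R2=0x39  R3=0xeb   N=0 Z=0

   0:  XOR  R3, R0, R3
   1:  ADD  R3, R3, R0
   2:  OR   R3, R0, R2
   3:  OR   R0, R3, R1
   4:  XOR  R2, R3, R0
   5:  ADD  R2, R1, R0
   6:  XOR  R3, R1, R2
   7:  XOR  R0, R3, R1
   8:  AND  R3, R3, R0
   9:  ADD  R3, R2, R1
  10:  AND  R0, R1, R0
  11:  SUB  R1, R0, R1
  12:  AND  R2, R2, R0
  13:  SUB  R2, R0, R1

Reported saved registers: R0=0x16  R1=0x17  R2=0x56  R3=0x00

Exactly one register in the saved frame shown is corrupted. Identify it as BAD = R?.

BAD = R2

after  0: R0=0xf5 R1=0x17 R2=0x39 R3=0x1e  N=0 Z=0
after  1: R0=0xf5 R1=0x17 R2=0x39 R3=0x13  N=0 Z=0
after  2: R0=0xf5 R1=0x17 R2=0x39 R3=0xfd  N=1 Z=0
after  3: R0=0xff R1=0x17 R2=0x39 R3=0xfd  N=1 Z=0
after  4: R0=0xff R1=0x17 R2=0x02 R3=0xfd  N=0 Z=0
after  5: R0=0xff R1=0x17 R2=0x16 R3=0xfd  N=0 Z=0
after  6: R0=0xff R1=0x17 R2=0x16 R3=0x01  N=0 Z=0
after  7: R0=0x16 R1=0x17 R2=0x16 R3=0x01  N=0 Z=0
after  8: R0=0x16 R1=0x17 R2=0x16 R3=0x00  N=0 Z=1
-- IRQ taken; context saved, return-PC = 9 --
mismatch: R2: reported 0x56 vs actual 0x16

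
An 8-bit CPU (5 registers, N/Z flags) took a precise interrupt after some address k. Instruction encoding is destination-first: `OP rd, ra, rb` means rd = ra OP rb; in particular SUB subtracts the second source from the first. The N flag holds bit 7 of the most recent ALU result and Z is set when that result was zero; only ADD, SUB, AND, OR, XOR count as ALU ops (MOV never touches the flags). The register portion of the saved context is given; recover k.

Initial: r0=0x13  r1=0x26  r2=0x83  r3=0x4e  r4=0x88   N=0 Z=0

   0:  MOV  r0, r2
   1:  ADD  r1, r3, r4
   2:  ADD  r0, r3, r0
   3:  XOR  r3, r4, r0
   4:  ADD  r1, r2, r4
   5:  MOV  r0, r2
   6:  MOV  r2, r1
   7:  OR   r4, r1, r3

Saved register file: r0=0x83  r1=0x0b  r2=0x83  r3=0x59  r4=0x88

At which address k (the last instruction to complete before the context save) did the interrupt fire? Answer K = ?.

after  0: r0=0x83 r1=0x26 r2=0x83 r3=0x4e r4=0x88  N=0 Z=0
after  1: r0=0x83 r1=0xd6 r2=0x83 r3=0x4e r4=0x88  N=1 Z=0
after  2: r0=0xd1 r1=0xd6 r2=0x83 r3=0x4e r4=0x88  N=1 Z=0
after  3: r0=0xd1 r1=0xd6 r2=0x83 r3=0x59 r4=0x88  N=0 Z=0
after  4: r0=0xd1 r1=0x0b r2=0x83 r3=0x59 r4=0x88  N=0 Z=0
after  5: r0=0x83 r1=0x0b r2=0x83 r3=0x59 r4=0x88  N=0 Z=0
-- IRQ taken; context saved, return-PC = 6 --

K = 5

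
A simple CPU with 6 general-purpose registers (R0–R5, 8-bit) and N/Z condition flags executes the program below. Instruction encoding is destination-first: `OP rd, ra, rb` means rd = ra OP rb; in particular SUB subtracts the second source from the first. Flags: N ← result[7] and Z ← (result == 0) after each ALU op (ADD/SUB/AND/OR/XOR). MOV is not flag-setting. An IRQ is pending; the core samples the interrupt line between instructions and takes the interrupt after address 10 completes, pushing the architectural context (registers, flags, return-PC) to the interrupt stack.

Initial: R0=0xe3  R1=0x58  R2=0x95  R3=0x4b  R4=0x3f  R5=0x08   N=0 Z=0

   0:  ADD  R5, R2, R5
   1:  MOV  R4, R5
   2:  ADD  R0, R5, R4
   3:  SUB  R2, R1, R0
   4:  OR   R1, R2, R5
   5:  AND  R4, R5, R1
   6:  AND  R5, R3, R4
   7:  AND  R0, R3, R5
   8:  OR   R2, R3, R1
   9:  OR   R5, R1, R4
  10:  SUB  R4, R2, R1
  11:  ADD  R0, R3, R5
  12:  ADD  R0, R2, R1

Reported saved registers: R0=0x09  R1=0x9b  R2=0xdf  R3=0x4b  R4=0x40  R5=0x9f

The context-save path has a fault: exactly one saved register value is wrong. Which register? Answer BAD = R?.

BAD = R1

after  0: R0=0xe3 R1=0x58 R2=0x95 R3=0x4b R4=0x3f R5=0x9d  N=1 Z=0
after  1: R0=0xe3 R1=0x58 R2=0x95 R3=0x4b R4=0x9d R5=0x9d  N=1 Z=0
after  2: R0=0x3a R1=0x58 R2=0x95 R3=0x4b R4=0x9d R5=0x9d  N=0 Z=0
after  3: R0=0x3a R1=0x58 R2=0x1e R3=0x4b R4=0x9d R5=0x9d  N=0 Z=0
after  4: R0=0x3a R1=0x9f R2=0x1e R3=0x4b R4=0x9d R5=0x9d  N=1 Z=0
after  5: R0=0x3a R1=0x9f R2=0x1e R3=0x4b R4=0x9d R5=0x9d  N=1 Z=0
after  6: R0=0x3a R1=0x9f R2=0x1e R3=0x4b R4=0x9d R5=0x09  N=0 Z=0
after  7: R0=0x09 R1=0x9f R2=0x1e R3=0x4b R4=0x9d R5=0x09  N=0 Z=0
after  8: R0=0x09 R1=0x9f R2=0xdf R3=0x4b R4=0x9d R5=0x09  N=1 Z=0
after  9: R0=0x09 R1=0x9f R2=0xdf R3=0x4b R4=0x9d R5=0x9f  N=1 Z=0
after 10: R0=0x09 R1=0x9f R2=0xdf R3=0x4b R4=0x40 R5=0x9f  N=0 Z=0
-- IRQ taken; context saved, return-PC = 11 --
mismatch: R1: reported 0x9b vs actual 0x9f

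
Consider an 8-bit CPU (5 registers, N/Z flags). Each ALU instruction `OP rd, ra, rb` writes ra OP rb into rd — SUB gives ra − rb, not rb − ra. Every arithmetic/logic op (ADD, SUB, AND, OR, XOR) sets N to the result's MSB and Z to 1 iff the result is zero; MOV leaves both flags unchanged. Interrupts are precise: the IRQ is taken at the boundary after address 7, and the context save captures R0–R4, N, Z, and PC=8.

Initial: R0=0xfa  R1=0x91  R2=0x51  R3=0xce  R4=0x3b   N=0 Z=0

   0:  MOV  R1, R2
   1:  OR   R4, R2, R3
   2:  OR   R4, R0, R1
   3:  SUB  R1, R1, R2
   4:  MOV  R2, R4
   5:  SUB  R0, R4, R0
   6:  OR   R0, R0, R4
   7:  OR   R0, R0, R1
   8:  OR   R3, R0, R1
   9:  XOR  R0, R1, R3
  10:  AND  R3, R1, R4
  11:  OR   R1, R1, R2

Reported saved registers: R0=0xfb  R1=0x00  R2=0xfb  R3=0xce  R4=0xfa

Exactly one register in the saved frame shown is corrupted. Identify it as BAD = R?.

after  0: R0=0xfa R1=0x51 R2=0x51 R3=0xce R4=0x3b  N=0 Z=0
after  1: R0=0xfa R1=0x51 R2=0x51 R3=0xce R4=0xdf  N=1 Z=0
after  2: R0=0xfa R1=0x51 R2=0x51 R3=0xce R4=0xfb  N=1 Z=0
after  3: R0=0xfa R1=0x00 R2=0x51 R3=0xce R4=0xfb  N=0 Z=1
after  4: R0=0xfa R1=0x00 R2=0xfb R3=0xce R4=0xfb  N=0 Z=1
after  5: R0=0x01 R1=0x00 R2=0xfb R3=0xce R4=0xfb  N=0 Z=0
after  6: R0=0xfb R1=0x00 R2=0xfb R3=0xce R4=0xfb  N=1 Z=0
after  7: R0=0xfb R1=0x00 R2=0xfb R3=0xce R4=0xfb  N=1 Z=0
-- IRQ taken; context saved, return-PC = 8 --
mismatch: R4: reported 0xfa vs actual 0xfb

BAD = R4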